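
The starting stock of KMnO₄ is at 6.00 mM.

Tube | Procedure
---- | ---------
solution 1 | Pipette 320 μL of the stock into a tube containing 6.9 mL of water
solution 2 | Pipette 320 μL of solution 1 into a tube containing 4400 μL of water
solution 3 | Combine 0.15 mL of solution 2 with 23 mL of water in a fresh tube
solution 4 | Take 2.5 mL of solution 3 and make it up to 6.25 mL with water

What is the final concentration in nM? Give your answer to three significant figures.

Step 1: 320 μL + 6.9 mL = 7220 μL total → factor 7220/320 = 22.562
Step 2: 320 μL + 4400 μL = 4720 μL total → factor 4720/320 = 14.75
Step 3: 0.15 mL + 23 mL = 23.15 mL total → factor 23.15/0.15 = 154.33
Step 4: 2.5 mL brought to 6.25 mL → factor 6.25/2.5 = 2.5
Overall dilution factor = 22.562 × 14.75 × 154.33 × 2.5 = 1.284 × 10^5
Final = 6.00 mM / 1.284 × 10^5 = 4.673 × 10^-5 mM = 46.7 nM

46.7 nM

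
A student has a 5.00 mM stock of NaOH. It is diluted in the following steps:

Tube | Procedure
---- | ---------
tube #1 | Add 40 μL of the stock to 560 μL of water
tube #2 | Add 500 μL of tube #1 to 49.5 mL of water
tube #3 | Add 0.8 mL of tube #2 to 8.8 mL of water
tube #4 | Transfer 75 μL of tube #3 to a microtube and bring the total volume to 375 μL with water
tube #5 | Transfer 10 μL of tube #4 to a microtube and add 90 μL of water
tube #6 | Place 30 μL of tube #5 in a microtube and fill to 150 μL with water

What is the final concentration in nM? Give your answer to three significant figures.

Step 1: 40 μL + 560 μL = 600 μL total → factor 600/40 = 15
Step 2: 500 μL + 49.5 mL = 50000 μL total → factor 50000/500 = 100
Step 3: 0.8 mL + 8.8 mL = 9.6 mL total → factor 9.6/0.8 = 12
Step 4: 75 μL brought to 375 μL → factor 375/75 = 5
Step 5: 10 μL + 90 μL = 100 μL total → factor 100/10 = 10
Step 6: 30 μL brought to 150 μL → factor 150/30 = 5
Overall dilution factor = 15 × 100 × 12 × 5 × 10 × 5 = 4.5 × 10^6
Final = 5.00 mM / 4.5 × 10^6 = 1.111 × 10^-6 mM = 1.11 nM

1.11 nM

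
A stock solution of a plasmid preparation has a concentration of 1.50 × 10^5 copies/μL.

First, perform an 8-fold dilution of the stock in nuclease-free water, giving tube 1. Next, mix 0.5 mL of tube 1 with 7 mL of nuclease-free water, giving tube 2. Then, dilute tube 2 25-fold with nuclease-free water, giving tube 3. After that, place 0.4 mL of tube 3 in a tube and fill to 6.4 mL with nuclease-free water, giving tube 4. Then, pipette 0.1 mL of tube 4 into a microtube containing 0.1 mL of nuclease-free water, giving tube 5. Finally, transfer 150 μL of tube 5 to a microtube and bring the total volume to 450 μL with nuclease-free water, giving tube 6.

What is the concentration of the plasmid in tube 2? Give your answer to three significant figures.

1.25 × 10^3 copies/μL

Step 1: 8-fold → factor 8
Step 2: 0.5 mL + 7 mL = 7.5 mL total → factor 7.5/0.5 = 15
Dilution factor through tube 2 = 8 × 15 = 120
[tube 2] = 1.50 × 10^5 copies/μL / 120 = 1.25 × 10^3 copies/μL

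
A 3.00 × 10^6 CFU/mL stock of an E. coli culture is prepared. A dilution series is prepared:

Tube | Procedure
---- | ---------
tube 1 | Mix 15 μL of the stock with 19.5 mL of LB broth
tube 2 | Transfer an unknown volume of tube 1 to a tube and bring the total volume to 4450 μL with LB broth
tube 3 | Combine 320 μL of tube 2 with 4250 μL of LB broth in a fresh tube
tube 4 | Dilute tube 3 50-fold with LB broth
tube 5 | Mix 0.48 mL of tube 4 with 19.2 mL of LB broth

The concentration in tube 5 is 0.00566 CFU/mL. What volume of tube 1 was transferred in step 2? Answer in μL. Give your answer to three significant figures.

Step 1: 15 μL + 19.5 mL = 19515 μL total → factor 19515/15 = 1301
Step 2: v brought to 4450 μL → factor = 4450 μL/v
Step 3: 320 μL + 4250 μL = 4570 μL total → factor 4570/320 = 14.281
Step 4: 50-fold → factor 50
Step 5: 0.48 mL + 19.2 mL = 19.68 mL total → factor 19.68/0.48 = 41
Product of known-step factors = 3.8089 × 10^7
Overall factor = 3.00 × 10^6 CFU/mL / (0.00566 CFU/mL) = 5.3004 × 10^8
Step-2 factor = 5.3004 × 10^8 / 3.8089 × 10^7 = 13.916
v = 4450 μL / 13.916 = 320 μL

320 μL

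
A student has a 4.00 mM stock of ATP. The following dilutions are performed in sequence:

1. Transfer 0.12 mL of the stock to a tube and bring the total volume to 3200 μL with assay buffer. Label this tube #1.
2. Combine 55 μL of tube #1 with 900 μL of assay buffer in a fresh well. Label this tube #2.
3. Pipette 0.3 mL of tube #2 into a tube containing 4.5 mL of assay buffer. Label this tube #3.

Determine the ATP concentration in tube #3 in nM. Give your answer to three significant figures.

Step 1: 0.12 mL brought to 3200 μL → factor 3.2/0.12 = 26.667
Step 2: 55 μL + 900 μL = 955 μL total → factor 955/55 = 17.364
Step 3: 0.3 mL + 4.5 mL = 4.8 mL total → factor 4.8/0.3 = 16
Overall dilution factor = 26.667 × 17.364 × 16 = 7408.5
Final = 4.00 mM / 7408.5 = 0.0005399 mM = 540 nM

540 nM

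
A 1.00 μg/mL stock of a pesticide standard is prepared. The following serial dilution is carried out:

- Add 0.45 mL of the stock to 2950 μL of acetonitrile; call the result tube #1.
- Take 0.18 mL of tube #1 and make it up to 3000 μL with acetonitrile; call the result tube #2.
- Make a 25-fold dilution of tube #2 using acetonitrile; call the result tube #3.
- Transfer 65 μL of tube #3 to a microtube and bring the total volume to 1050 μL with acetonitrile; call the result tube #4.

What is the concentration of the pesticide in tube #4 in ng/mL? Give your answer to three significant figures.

Step 1: 0.45 mL + 2950 μL = 3.4 mL total → factor 3.4/0.45 = 7.5556
Step 2: 0.18 mL brought to 3000 μL → factor 3/0.18 = 16.667
Step 3: 25-fold → factor 25
Step 4: 65 μL brought to 1050 μL → factor 1050/65 = 16.154
Overall dilution factor = 7.5556 × 16.667 × 25 × 16.154 = 50855
Final = 1.00 μg/mL / 50855 = 1.966 × 10^-5 μg/mL = 0.0197 ng/mL

0.0197 ng/mL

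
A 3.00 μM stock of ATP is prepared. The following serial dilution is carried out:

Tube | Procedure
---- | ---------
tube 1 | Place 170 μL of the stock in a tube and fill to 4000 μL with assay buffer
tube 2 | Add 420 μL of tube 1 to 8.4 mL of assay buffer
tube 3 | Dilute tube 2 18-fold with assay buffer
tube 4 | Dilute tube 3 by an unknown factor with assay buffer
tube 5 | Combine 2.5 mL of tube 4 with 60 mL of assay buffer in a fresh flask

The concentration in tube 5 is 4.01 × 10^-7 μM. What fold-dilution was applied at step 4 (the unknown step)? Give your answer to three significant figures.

33.6-fold

Step 1: 170 μL brought to 4000 μL → factor 4000/170 = 23.529
Step 2: 420 μL + 8.4 mL = 8820 μL total → factor 8820/420 = 21
Step 3: 18-fold → factor 18
Step 4: unknown factor x
Step 5: 2.5 mL + 60 mL = 62.5 mL total → factor 62.5/2.5 = 25
Product of known-step factors = 2.2235 × 10^5
Overall factor = 3.00 μM / (4.01 × 10^-7 μM) = 7.4813 × 10^6
x = 7.4813 × 10^6 / 2.2235 × 10^5 = 33.6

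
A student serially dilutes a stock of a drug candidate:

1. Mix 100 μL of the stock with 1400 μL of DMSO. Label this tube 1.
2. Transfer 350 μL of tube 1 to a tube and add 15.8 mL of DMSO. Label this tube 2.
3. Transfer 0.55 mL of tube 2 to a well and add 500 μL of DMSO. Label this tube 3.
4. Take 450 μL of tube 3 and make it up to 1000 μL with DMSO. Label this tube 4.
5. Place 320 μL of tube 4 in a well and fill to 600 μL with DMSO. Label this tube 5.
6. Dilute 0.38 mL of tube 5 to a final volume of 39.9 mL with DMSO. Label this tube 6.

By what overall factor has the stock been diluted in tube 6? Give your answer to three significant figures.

5.78 × 10^5

Step 1: 100 μL + 1400 μL = 1500 μL total → factor 1500/100 = 15
Step 2: 350 μL + 15.8 mL = 16150 μL total → factor 16150/350 = 46.143
Step 3: 0.55 mL + 500 μL = 1.05 mL total → factor 1.05/0.55 = 1.9091
Step 4: 450 μL brought to 1000 μL → factor 1000/450 = 2.2222
Step 5: 320 μL brought to 600 μL → factor 600/320 = 1.875
Step 6: 0.38 mL brought to 39.9 mL → factor 39.9/0.38 = 105
Overall dilution factor = 15 × 46.143 × 1.9091 × 2.2222 × 1.875 × 105 = 5.781 × 10^5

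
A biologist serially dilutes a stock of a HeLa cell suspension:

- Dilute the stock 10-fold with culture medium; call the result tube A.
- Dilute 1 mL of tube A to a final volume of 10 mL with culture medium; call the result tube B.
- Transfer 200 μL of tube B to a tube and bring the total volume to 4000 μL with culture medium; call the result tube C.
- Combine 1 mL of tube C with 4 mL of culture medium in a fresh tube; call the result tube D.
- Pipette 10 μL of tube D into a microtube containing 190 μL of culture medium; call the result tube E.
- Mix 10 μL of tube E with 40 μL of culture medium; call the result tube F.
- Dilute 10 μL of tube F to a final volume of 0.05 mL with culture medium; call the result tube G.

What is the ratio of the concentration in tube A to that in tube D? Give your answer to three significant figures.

Step 1: 10-fold → factor 10
Step 2: 1 mL brought to 10 mL → factor 10/1 = 10
Step 3: 200 μL brought to 4000 μL → factor 4000/200 = 20
Step 4: 1 mL + 4 mL = 5 mL total → factor 5/1 = 5
Dilution factor to tube A = 10; to tube D = 10000
[tube A]/[tube D] = (factor to tube D)/(factor to tube A) = 10000/10 = 1.00 × 10^3

1.00 × 10^3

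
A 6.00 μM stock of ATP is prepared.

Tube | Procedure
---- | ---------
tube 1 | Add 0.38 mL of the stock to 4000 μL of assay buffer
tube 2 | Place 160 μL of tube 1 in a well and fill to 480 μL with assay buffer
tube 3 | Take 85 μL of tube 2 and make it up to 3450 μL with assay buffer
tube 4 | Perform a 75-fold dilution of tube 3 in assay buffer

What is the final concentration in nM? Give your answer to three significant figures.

Step 1: 0.38 mL + 4000 μL = 4.38 mL total → factor 4.38/0.38 = 11.526
Step 2: 160 μL brought to 480 μL → factor 480/160 = 3
Step 3: 85 μL brought to 3450 μL → factor 3450/85 = 40.588
Step 4: 75-fold → factor 75
Overall dilution factor = 11.526 × 3 × 40.588 × 75 = 1.0526 × 10^5
Final = 6.00 μM / 1.0526 × 10^5 = 5.700 × 10^-5 μM = 0.0570 nM

0.0570 nM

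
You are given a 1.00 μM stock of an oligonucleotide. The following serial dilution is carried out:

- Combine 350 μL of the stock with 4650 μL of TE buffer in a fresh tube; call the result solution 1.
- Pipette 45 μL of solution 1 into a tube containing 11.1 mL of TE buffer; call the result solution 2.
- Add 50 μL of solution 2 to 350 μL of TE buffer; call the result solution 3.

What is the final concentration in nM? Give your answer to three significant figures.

Step 1: 350 μL + 4650 μL = 5000 μL total → factor 5000/350 = 14.286
Step 2: 45 μL + 11.1 mL = 11145 μL total → factor 11145/45 = 247.67
Step 3: 50 μL + 350 μL = 400 μL total → factor 400/50 = 8
Overall dilution factor = 14.286 × 247.67 × 8 = 28305
Final = 1.00 μM / 28305 = 3.533 × 10^-5 μM = 0.0353 nM

0.0353 nM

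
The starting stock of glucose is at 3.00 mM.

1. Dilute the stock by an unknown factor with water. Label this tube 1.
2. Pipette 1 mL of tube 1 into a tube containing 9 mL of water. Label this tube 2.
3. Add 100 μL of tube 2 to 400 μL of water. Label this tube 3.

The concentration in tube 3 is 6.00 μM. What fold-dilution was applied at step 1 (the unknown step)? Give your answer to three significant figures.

Step 1: unknown factor x
Step 2: 1 mL + 9 mL = 10 mL total → factor 10/1 = 10
Step 3: 100 μL + 400 μL = 500 μL total → factor 500/100 = 5
Product of known-step factors = 50
Overall factor = 3.00 mM / (6.00 μM) = 500
x = 500 / 50 = 10.0

10.0-fold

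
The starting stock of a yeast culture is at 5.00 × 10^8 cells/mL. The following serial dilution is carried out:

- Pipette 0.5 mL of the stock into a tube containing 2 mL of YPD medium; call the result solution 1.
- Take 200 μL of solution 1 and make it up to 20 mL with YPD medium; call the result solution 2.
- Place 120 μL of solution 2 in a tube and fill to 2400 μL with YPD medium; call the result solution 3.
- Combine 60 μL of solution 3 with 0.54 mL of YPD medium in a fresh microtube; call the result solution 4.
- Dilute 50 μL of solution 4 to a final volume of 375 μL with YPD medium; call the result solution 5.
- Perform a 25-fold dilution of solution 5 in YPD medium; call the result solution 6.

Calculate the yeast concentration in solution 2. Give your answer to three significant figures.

Step 1: 0.5 mL + 2 mL = 2.5 mL total → factor 2.5/0.5 = 5
Step 2: 200 μL brought to 20 mL → factor 20000/200 = 100
Dilution factor through solution 2 = 5 × 100 = 500
[solution 2] = 5.00 × 10^8 cells/mL / 500 = 1.00 × 10^6 cells/mL

1.00 × 10^6 cells/mL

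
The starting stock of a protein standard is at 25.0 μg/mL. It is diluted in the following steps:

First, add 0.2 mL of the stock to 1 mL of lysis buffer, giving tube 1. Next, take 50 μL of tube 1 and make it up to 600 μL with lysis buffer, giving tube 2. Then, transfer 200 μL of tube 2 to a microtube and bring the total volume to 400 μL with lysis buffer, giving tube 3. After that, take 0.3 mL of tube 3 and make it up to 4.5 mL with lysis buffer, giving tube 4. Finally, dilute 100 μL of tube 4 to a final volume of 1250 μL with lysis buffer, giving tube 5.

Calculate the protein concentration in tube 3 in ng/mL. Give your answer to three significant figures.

Step 1: 0.2 mL + 1 mL = 1.2 mL total → factor 1.2/0.2 = 6
Step 2: 50 μL brought to 600 μL → factor 600/50 = 12
Step 3: 200 μL brought to 400 μL → factor 400/200 = 2
Dilution factor through tube 3 = 6 × 12 × 2 = 144
[tube 3] = 25.0 μg/mL / 144 = 0.1736 μg/mL = 174 ng/mL

174 ng/mL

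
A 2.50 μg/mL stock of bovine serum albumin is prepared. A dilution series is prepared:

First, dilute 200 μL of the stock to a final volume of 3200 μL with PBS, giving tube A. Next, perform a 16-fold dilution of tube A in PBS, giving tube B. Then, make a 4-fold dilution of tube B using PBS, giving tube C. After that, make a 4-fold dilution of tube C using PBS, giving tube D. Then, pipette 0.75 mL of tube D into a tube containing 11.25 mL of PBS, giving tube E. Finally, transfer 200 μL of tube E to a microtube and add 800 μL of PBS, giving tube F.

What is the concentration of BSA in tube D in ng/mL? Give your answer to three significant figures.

0.610 ng/mL

Step 1: 200 μL brought to 3200 μL → factor 3200/200 = 16
Step 2: 16-fold → factor 16
Step 3: 4-fold → factor 4
Step 4: 4-fold → factor 4
Dilution factor through tube D = 16 × 16 × 4 × 4 = 4096
[tube D] = 2.50 μg/mL / 4096 = 0.0006104 μg/mL = 0.610 ng/mL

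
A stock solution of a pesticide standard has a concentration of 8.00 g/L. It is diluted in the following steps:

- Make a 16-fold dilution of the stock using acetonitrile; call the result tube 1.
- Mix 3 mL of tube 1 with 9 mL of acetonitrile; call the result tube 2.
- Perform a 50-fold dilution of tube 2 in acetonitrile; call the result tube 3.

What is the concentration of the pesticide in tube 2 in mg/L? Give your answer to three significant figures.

125 mg/L

Step 1: 16-fold → factor 16
Step 2: 3 mL + 9 mL = 12 mL total → factor 12/3 = 4
Dilution factor through tube 2 = 16 × 4 = 64
[tube 2] = 8.00 g/L / 64 = 0.1250 g/L = 125 mg/L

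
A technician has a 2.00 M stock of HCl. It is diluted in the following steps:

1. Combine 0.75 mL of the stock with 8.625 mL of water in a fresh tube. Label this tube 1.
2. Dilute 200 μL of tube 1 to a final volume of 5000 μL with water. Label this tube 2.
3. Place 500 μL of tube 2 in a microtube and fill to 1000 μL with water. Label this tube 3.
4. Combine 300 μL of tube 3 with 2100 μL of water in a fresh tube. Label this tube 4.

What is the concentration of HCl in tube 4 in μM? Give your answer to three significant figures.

400 μM

Step 1: 0.75 mL + 8.625 mL = 9.375 mL total → factor 9.375/0.75 = 12.5
Step 2: 200 μL brought to 5000 μL → factor 5000/200 = 25
Step 3: 500 μL brought to 1000 μL → factor 1000/500 = 2
Step 4: 300 μL + 2100 μL = 2400 μL total → factor 2400/300 = 8
Overall dilution factor = 12.5 × 25 × 2 × 8 = 5000
Final = 2.00 M / 5000 = 0.0004000 M = 400 μM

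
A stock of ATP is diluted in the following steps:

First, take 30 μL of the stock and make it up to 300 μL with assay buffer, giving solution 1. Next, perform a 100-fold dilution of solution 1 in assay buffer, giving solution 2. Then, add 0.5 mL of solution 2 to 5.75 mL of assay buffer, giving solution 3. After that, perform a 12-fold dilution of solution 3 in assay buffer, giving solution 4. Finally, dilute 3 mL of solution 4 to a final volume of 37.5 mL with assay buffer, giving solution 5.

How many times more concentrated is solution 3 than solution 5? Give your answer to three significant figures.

150

Step 1: 30 μL brought to 300 μL → factor 300/30 = 10
Step 2: 100-fold → factor 100
Step 3: 0.5 mL + 5.75 mL = 6.25 mL total → factor 6.25/0.5 = 12.5
Step 4: 12-fold → factor 12
Step 5: 3 mL brought to 37.5 mL → factor 37.5/3 = 12.5
Dilution factor to solution 3 = 12500; to solution 5 = 1.875 × 10^6
[solution 3]/[solution 5] = (factor to solution 5)/(factor to solution 3) = 1.875 × 10^6/12500 = 150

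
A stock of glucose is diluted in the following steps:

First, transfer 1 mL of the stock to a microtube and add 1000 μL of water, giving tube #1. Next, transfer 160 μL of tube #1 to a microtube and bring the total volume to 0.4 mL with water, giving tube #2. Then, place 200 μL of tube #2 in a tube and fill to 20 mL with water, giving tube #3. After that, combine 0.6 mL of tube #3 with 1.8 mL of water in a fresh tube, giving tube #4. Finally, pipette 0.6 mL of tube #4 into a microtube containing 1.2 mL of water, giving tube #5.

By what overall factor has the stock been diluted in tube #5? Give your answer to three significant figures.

Step 1: 1 mL + 1000 μL = 2 mL total → factor 2/1 = 2
Step 2: 160 μL brought to 0.4 mL → factor 400/160 = 2.5
Step 3: 200 μL brought to 20 mL → factor 20000/200 = 100
Step 4: 0.6 mL + 1.8 mL = 2.4 mL total → factor 2.4/0.6 = 4
Step 5: 0.6 mL + 1.2 mL = 1.8 mL total → factor 1.8/0.6 = 3
Overall dilution factor = 2 × 2.5 × 100 × 4 × 3 = 6000

6.00 × 10^3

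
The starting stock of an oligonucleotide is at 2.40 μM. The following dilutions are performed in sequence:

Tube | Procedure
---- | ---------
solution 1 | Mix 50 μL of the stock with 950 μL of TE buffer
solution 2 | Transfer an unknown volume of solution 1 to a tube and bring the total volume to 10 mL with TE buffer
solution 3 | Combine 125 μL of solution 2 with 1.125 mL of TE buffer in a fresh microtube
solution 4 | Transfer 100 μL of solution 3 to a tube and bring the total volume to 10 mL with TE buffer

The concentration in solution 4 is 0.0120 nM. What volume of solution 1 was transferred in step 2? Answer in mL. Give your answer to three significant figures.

1.00 mL

Step 1: 50 μL + 950 μL = 1000 μL total → factor 1000/50 = 20
Step 2: v brought to 10 mL → factor = 10 mL/v
Step 3: 125 μL + 1.125 mL = 1250 μL total → factor 1250/125 = 10
Step 4: 100 μL brought to 10 mL → factor 10000/100 = 100
Product of known-step factors = 20000
Overall factor = 2.40 μM / (0.0120 nM) = 2 × 10^5
Step-2 factor = 2 × 10^5 / 20000 = 10
v = 10 mL / 10 = 1.00 mL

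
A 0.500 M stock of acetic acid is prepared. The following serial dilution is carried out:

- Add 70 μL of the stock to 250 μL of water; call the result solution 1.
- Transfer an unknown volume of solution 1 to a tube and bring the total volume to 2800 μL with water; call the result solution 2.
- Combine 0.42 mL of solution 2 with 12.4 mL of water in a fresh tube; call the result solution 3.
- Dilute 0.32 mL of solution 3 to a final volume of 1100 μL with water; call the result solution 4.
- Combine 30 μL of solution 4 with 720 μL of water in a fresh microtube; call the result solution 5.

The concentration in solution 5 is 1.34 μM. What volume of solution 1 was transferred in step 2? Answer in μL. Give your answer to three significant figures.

90.0 μL

Step 1: 70 μL + 250 μL = 320 μL total → factor 320/70 = 4.5714
Step 2: v brought to 2800 μL → factor = 2800 μL/v
Step 3: 0.42 mL + 12.4 mL = 12.82 mL total → factor 12.82/0.42 = 30.524
Step 4: 0.32 mL brought to 1100 μL → factor 1.1/0.32 = 3.4375
Step 5: 30 μL + 720 μL = 750 μL total → factor 750/30 = 25
Product of known-step factors = 11991
Overall factor = 0.500 M / (1.34 μM) = 3.7313 × 10^5
Step-2 factor = 3.7313 × 10^5 / 11991 = 31.117
v = 2800 μL / 31.117 = 90.0 μL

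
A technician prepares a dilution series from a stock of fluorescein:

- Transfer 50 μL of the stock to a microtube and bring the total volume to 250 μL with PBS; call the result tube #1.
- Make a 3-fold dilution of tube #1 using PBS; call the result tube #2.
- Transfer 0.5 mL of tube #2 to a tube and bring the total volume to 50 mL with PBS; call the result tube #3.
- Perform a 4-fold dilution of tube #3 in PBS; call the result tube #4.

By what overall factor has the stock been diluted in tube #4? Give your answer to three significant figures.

6.00 × 10^3

Step 1: 50 μL brought to 250 μL → factor 250/50 = 5
Step 2: 3-fold → factor 3
Step 3: 0.5 mL brought to 50 mL → factor 50/0.5 = 100
Step 4: 4-fold → factor 4
Overall dilution factor = 5 × 3 × 100 × 4 = 6000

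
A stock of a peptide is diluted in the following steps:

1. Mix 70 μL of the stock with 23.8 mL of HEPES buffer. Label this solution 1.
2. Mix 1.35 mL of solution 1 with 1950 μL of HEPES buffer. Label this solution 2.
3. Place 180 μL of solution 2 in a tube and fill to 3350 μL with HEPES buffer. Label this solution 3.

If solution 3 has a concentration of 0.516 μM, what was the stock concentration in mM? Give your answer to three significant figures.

Step 1: 70 μL + 23.8 mL = 23870 μL total → factor 23870/70 = 341
Step 2: 1.35 mL + 1950 μL = 3.3 mL total → factor 3.3/1.35 = 2.4444
Step 3: 180 μL brought to 3350 μL → factor 3350/180 = 18.611
Overall dilution factor = 341 × 2.4444 × 18.611 = 15513
Stock = 0.516 μM × 15513 = 8005 μM = 8.00 mM

8.00 mM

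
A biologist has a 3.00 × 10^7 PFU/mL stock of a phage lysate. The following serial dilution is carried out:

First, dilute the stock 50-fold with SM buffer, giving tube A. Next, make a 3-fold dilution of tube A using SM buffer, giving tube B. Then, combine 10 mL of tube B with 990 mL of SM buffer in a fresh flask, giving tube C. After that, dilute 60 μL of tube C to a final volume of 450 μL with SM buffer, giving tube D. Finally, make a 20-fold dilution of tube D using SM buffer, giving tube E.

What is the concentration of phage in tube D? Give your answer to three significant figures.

Step 1: 50-fold → factor 50
Step 2: 3-fold → factor 3
Step 3: 10 mL + 990 mL = 1000 mL total → factor 1000/10 = 100
Step 4: 60 μL brought to 450 μL → factor 450/60 = 7.5
Dilution factor through tube D = 50 × 3 × 100 × 7.5 = 1.125 × 10^5
[tube D] = 3.00 × 10^7 PFU/mL / 1.125 × 10^5 = 267 PFU/mL

267 PFU/mL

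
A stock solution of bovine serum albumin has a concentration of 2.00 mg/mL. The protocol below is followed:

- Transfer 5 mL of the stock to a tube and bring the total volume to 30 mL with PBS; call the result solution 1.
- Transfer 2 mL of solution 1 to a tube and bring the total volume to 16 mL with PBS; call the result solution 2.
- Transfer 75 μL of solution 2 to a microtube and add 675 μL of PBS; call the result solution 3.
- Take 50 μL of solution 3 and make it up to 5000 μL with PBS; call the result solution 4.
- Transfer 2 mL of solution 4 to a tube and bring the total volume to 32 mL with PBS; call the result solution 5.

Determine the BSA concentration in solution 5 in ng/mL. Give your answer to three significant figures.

Step 1: 5 mL brought to 30 mL → factor 30/5 = 6
Step 2: 2 mL brought to 16 mL → factor 16/2 = 8
Step 3: 75 μL + 675 μL = 750 μL total → factor 750/75 = 10
Step 4: 50 μL brought to 5000 μL → factor 5000/50 = 100
Step 5: 2 mL brought to 32 mL → factor 32/2 = 16
Overall dilution factor = 6 × 8 × 10 × 100 × 16 = 7.68 × 10^5
Final = 2.00 mg/mL / 7.68 × 10^5 = 2.604 × 10^-6 mg/mL = 2.60 ng/mL

2.60 ng/mL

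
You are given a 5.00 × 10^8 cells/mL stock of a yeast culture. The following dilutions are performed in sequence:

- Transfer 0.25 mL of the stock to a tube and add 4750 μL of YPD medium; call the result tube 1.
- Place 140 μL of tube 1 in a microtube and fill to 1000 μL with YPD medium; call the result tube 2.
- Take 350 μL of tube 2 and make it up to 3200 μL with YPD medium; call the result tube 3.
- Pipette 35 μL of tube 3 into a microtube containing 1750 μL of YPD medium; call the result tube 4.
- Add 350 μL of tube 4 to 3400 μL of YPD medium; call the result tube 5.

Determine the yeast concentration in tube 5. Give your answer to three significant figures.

Step 1: 0.25 mL + 4750 μL = 5 mL total → factor 5/0.25 = 20
Step 2: 140 μL brought to 1000 μL → factor 1000/140 = 7.1429
Step 3: 350 μL brought to 3200 μL → factor 3200/350 = 9.1429
Step 4: 35 μL + 1750 μL = 1785 μL total → factor 1785/35 = 51
Step 5: 350 μL + 3400 μL = 3750 μL total → factor 3750/350 = 10.714
Overall dilution factor = 20 × 7.1429 × 9.1429 × 51 × 10.714 = 7.137 × 10^5
Final = 5.00 × 10^8 cells/mL / 7.137 × 10^5 = 701 cells/mL

701 cells/mL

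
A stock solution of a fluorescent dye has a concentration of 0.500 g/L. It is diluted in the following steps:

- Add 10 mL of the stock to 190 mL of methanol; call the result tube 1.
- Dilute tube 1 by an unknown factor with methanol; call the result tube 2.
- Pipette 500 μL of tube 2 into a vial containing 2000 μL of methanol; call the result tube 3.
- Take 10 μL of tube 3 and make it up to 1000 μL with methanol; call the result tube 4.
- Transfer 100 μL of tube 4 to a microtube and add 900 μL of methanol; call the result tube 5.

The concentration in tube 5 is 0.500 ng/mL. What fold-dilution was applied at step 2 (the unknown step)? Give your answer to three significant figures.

Step 1: 10 mL + 190 mL = 200 mL total → factor 200/10 = 20
Step 2: unknown factor x
Step 3: 500 μL + 2000 μL = 2500 μL total → factor 2500/500 = 5
Step 4: 10 μL brought to 1000 μL → factor 1000/10 = 100
Step 5: 100 μL + 900 μL = 1000 μL total → factor 1000/100 = 10
Product of known-step factors = 1 × 10^5
Overall factor = 0.500 g/L / (0.500 ng/mL) = 1 × 10^6
x = 1 × 10^6 / 1 × 10^5 = 10.0

10.0-fold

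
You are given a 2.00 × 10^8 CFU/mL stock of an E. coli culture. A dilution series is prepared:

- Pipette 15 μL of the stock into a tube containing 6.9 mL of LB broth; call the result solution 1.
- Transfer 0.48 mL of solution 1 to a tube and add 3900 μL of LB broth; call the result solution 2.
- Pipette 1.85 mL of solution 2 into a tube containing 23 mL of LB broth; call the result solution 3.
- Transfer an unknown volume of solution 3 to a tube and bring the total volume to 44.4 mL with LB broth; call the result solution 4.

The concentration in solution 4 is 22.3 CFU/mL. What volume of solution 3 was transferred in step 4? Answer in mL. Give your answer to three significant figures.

Step 1: 15 μL + 6.9 mL = 6915 μL total → factor 6915/15 = 461
Step 2: 0.48 mL + 3900 μL = 4.38 mL total → factor 4.38/0.48 = 9.125
Step 3: 1.85 mL + 23 mL = 24.85 mL total → factor 24.85/1.85 = 13.432
Step 4: v brought to 44.4 mL → factor = 44.4 mL/v
Product of known-step factors = 56505
Overall factor = 2.00 × 10^8 CFU/mL / (22.3 CFU/mL) = 8.9686 × 10^6
Step-4 factor = 8.9686 × 10^6 / 56505 = 158.72
v = 44.4 mL / 158.72 = 0.280 mL

0.280 mL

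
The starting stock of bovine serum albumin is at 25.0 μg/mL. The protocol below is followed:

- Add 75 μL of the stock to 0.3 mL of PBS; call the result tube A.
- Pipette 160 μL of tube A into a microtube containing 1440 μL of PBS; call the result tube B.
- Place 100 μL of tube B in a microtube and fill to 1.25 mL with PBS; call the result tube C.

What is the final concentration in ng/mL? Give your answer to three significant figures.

Step 1: 75 μL + 0.3 mL = 375 μL total → factor 375/75 = 5
Step 2: 160 μL + 1440 μL = 1600 μL total → factor 1600/160 = 10
Step 3: 100 μL brought to 1.25 mL → factor 1250/100 = 12.5
Overall dilution factor = 5 × 10 × 12.5 = 625
Final = 25.0 μg/mL / 625 = 0.04000 μg/mL = 40.0 ng/mL

40.0 ng/mL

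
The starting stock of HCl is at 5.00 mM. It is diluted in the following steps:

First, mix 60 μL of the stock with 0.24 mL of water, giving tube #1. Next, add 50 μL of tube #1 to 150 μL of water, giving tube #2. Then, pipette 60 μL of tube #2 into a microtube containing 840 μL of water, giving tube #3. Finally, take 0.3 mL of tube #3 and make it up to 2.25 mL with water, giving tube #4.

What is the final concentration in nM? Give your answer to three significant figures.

2.22 × 10^3 nM

Step 1: 60 μL + 0.24 mL = 300 μL total → factor 300/60 = 5
Step 2: 50 μL + 150 μL = 200 μL total → factor 200/50 = 4
Step 3: 60 μL + 840 μL = 900 μL total → factor 900/60 = 15
Step 4: 0.3 mL brought to 2.25 mL → factor 2.25/0.3 = 7.5
Overall dilution factor = 5 × 4 × 15 × 7.5 = 2250
Final = 5.00 mM / 2250 = 0.002222 mM = 2.22 × 10^3 nM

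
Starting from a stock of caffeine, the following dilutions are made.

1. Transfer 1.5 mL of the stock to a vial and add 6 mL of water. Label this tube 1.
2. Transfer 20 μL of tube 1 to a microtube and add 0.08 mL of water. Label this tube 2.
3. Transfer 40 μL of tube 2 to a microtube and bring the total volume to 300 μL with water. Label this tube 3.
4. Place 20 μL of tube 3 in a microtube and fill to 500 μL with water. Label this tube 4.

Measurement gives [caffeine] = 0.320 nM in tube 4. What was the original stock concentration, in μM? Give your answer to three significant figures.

Step 1: 1.5 mL + 6 mL = 7.5 mL total → factor 7.5/1.5 = 5
Step 2: 20 μL + 0.08 mL = 100 μL total → factor 100/20 = 5
Step 3: 40 μL brought to 300 μL → factor 300/40 = 7.5
Step 4: 20 μL brought to 500 μL → factor 500/20 = 25
Overall dilution factor = 5 × 5 × 7.5 × 25 = 4687.5
Stock = 0.320 nM × 4687.5 = 1500 nM = 1.50 μM

1.50 μM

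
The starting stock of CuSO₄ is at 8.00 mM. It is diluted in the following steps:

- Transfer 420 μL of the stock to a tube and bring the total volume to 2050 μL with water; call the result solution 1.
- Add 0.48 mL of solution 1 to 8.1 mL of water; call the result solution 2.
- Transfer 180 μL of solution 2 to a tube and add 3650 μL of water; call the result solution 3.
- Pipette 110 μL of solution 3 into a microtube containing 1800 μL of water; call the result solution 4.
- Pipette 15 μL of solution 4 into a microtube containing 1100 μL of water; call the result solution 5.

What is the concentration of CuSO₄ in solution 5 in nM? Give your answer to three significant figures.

Step 1: 420 μL brought to 2050 μL → factor 2050/420 = 4.881
Step 2: 0.48 mL + 8.1 mL = 8.58 mL total → factor 8.58/0.48 = 17.875
Step 3: 180 μL + 3650 μL = 3830 μL total → factor 3830/180 = 21.278
Step 4: 110 μL + 1800 μL = 1910 μL total → factor 1910/110 = 17.364
Step 5: 15 μL + 1100 μL = 1115 μL total → factor 1115/15 = 74.333
Overall dilution factor = 4.881 × 17.875 × 21.278 × 17.364 × 74.333 = 2.3961 × 10^6
Final = 8.00 mM / 2.3961 × 10^6 = 3.339 × 10^-6 mM = 3.34 nM

3.34 nM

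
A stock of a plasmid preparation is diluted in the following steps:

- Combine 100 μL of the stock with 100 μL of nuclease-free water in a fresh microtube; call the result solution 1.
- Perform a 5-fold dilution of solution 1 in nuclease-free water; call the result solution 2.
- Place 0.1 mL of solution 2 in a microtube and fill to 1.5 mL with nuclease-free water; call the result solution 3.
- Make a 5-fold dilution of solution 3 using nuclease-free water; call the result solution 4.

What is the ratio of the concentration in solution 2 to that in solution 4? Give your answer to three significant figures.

75.0

Step 1: 100 μL + 100 μL = 200 μL total → factor 200/100 = 2
Step 2: 5-fold → factor 5
Step 3: 0.1 mL brought to 1.5 mL → factor 1.5/0.1 = 15
Step 4: 5-fold → factor 5
Dilution factor to solution 2 = 10; to solution 4 = 750
[solution 2]/[solution 4] = (factor to solution 4)/(factor to solution 2) = 750/10 = 75.0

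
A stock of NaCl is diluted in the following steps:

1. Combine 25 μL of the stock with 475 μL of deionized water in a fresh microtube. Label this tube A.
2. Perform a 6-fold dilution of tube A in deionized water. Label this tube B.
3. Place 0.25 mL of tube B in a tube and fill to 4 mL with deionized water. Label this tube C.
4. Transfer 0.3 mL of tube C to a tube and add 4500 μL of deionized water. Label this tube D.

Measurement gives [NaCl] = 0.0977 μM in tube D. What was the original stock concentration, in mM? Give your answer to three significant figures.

Step 1: 25 μL + 475 μL = 500 μL total → factor 500/25 = 20
Step 2: 6-fold → factor 6
Step 3: 0.25 mL brought to 4 mL → factor 4/0.25 = 16
Step 4: 0.3 mL + 4500 μL = 4.8 mL total → factor 4.8/0.3 = 16
Overall dilution factor = 20 × 6 × 16 × 16 = 30720
Stock = 0.0977 μM × 30720 = 3001 μM = 3.00 mM

3.00 mM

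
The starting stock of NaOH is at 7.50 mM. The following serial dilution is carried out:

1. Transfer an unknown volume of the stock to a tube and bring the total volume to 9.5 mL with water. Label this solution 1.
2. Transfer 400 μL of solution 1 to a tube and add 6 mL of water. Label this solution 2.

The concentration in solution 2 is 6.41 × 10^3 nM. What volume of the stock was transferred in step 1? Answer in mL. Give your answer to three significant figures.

0.130 mL

Step 1: v brought to 9.5 mL → factor = 9.5 mL/v
Step 2: 400 μL + 6 mL = 6400 μL total → factor 6400/400 = 16
Product of known-step factors = 16
Overall factor = 7.50 mM / (6.41 × 10^3 nM) = 1170
Step-1 factor = 1170 / 16 = 73.128
v = 9.5 mL / 73.128 = 0.130 mL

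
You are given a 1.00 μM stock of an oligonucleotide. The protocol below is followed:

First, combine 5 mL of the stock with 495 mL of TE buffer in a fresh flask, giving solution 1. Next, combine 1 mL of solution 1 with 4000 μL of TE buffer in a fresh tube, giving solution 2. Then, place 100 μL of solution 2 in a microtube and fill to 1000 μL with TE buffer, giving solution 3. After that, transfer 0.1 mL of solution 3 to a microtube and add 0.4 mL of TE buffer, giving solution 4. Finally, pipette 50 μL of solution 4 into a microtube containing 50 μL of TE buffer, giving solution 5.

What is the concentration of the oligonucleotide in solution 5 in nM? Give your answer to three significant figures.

0.0200 nM

Step 1: 5 mL + 495 mL = 500 mL total → factor 500/5 = 100
Step 2: 1 mL + 4000 μL = 5 mL total → factor 5/1 = 5
Step 3: 100 μL brought to 1000 μL → factor 1000/100 = 10
Step 4: 0.1 mL + 0.4 mL = 0.5 mL total → factor 0.5/0.1 = 5
Step 5: 50 μL + 50 μL = 100 μL total → factor 100/50 = 2
Overall dilution factor = 100 × 5 × 10 × 5 × 2 = 50000
Final = 1.00 μM / 50000 = 2.000 × 10^-5 μM = 0.0200 nM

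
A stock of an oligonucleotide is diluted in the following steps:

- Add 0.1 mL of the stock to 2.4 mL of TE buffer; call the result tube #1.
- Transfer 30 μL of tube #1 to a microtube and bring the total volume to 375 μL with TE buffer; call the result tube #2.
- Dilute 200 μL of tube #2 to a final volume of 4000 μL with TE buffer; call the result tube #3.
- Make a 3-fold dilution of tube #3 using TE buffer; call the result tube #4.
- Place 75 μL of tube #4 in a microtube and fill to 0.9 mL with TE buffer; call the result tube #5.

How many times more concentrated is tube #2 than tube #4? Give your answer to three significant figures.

60.0

Step 1: 0.1 mL + 2.4 mL = 2.5 mL total → factor 2.5/0.1 = 25
Step 2: 30 μL brought to 375 μL → factor 375/30 = 12.5
Step 3: 200 μL brought to 4000 μL → factor 4000/200 = 20
Step 4: 3-fold → factor 3
Dilution factor to tube #2 = 312.5; to tube #4 = 18750
[tube #2]/[tube #4] = (factor to tube #4)/(factor to tube #2) = 18750/312.5 = 60.0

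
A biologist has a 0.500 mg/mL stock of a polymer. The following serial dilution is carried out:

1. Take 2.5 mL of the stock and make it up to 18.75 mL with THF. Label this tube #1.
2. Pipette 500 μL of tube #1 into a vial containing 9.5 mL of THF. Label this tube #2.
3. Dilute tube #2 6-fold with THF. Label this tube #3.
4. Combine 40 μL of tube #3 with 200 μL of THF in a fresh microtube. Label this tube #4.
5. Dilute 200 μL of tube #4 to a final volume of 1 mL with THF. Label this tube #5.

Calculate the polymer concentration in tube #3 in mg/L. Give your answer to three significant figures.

0.556 mg/L

Step 1: 2.5 mL brought to 18.75 mL → factor 18.75/2.5 = 7.5
Step 2: 500 μL + 9.5 mL = 10000 μL total → factor 10000/500 = 20
Step 3: 6-fold → factor 6
Dilution factor through tube #3 = 7.5 × 20 × 6 = 900
[tube #3] = 0.500 mg/mL / 900 = 0.0005556 mg/mL = 0.556 mg/L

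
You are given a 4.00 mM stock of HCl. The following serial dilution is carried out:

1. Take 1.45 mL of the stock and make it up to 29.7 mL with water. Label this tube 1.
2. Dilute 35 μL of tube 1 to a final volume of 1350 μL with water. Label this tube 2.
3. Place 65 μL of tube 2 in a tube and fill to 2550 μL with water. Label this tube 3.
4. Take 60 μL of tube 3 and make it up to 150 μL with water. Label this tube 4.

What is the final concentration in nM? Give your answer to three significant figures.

51.6 nM

Step 1: 1.45 mL brought to 29.7 mL → factor 29.7/1.45 = 20.483
Step 2: 35 μL brought to 1350 μL → factor 1350/35 = 38.571
Step 3: 65 μL brought to 2550 μL → factor 2550/65 = 39.231
Step 4: 60 μL brought to 150 μL → factor 150/60 = 2.5
Overall dilution factor = 20.483 × 38.571 × 39.231 × 2.5 = 77486
Final = 4.00 mM / 77486 = 5.162 × 10^-5 mM = 51.6 nM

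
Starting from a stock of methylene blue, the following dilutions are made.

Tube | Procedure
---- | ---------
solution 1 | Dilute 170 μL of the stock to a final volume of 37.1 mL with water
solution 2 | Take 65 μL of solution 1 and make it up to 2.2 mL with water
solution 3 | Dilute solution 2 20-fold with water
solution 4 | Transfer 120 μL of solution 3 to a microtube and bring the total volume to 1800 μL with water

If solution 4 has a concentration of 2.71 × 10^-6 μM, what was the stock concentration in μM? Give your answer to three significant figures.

6.01 μM

Step 1: 170 μL brought to 37.1 mL → factor 37100/170 = 218.24
Step 2: 65 μL brought to 2.2 mL → factor 2200/65 = 33.846
Step 3: 20-fold → factor 20
Step 4: 120 μL brought to 1800 μL → factor 1800/120 = 15
Overall dilution factor = 218.24 × 33.846 × 20 × 15 = 2.2159 × 10^6
Stock = 2.71 × 10^-6 μM × 2.2159 × 10^6 = 6.01 μM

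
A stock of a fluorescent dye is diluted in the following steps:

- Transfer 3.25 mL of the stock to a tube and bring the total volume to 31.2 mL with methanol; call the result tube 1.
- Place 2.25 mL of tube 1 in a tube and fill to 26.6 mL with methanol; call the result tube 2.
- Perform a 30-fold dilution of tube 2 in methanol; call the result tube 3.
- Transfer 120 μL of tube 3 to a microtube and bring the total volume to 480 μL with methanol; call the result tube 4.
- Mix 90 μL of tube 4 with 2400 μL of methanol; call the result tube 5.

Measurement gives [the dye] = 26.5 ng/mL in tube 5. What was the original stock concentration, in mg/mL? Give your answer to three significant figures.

9.99 mg/mL

Step 1: 3.25 mL brought to 31.2 mL → factor 31.2/3.25 = 9.6
Step 2: 2.25 mL brought to 26.6 mL → factor 26.6/2.25 = 11.822
Step 3: 30-fold → factor 30
Step 4: 120 μL brought to 480 μL → factor 480/120 = 4
Step 5: 90 μL + 2400 μL = 2490 μL total → factor 2490/90 = 27.667
Overall dilution factor = 9.6 × 11.822 × 30 × 4 × 27.667 = 3.768 × 10^5
Stock = 26.5 ng/mL × 3.768 × 10^5 = 9.985 × 10^6 ng/mL = 9.99 mg/mL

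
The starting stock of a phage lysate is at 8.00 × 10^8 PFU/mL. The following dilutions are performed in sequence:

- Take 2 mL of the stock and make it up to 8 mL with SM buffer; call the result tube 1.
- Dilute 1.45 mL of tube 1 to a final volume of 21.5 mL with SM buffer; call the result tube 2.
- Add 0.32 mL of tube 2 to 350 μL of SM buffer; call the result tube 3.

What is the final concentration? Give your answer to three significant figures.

6.44 × 10^6 PFU/mL

Step 1: 2 mL brought to 8 mL → factor 8/2 = 4
Step 2: 1.45 mL brought to 21.5 mL → factor 21.5/1.45 = 14.828
Step 3: 0.32 mL + 350 μL = 0.67 mL total → factor 0.67/0.32 = 2.0938
Overall dilution factor = 4 × 14.828 × 2.0938 = 124.18
Final = 8.00 × 10^8 PFU/mL / 124.18 = 6.44 × 10^6 PFU/mL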